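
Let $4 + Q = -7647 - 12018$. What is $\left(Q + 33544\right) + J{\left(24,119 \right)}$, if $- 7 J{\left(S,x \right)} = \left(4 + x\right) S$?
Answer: $\frac{94173}{7} \approx 13453.0$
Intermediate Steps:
$J{\left(S,x \right)} = - \frac{S \left(4 + x\right)}{7}$ ($J{\left(S,x \right)} = - \frac{\left(4 + x\right) S}{7} = - \frac{S \left(4 + x\right)}{7}$)
$Q = -19669$ ($Q = -4 - 19665 = -19669$)
$\left(Q + 33544\right) + J{\left(24,119 \right)} = \left(-19669 + 33544\right) - \frac{24 \left(4 + 119\right)}{7} = 13875 - \frac{24}{7} \cdot 123 = 13875 - \frac{2952}{7} = \frac{94173}{7}$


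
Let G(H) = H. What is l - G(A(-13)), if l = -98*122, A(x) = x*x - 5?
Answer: -12120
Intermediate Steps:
A(x) = -5 + x**2 (A(x) = x**2 - 5 = -5 + x**2)
l = -11956
l - G(A(-13)) = -11956 - (-5 + (-13)**2) = -11956 - (-5 + 169) = -11956 - 1*164 = -11956 - 164 = -12120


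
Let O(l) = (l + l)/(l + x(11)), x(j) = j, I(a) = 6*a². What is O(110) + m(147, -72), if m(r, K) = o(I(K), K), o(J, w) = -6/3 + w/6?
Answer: -134/11 ≈ -12.182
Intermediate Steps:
o(J, w) = -2 + w/6 (o(J, w) = -6*⅓ + w*(⅙) = -2 + w/6)
O(l) = 2*l/(11 + l) (O(l) = (l + l)/(l + 11) = (2*l)/(11 + l) = 2*l/(11 + l))
m(r, K) = -2 + K/6
O(110) + m(147, -72) = 2*110/(11 + 110) + (-2 + (⅙)*(-72)) = 2*110/121 + (-2 - 12) = 2*110*(1/121) - 14 = 20/11 - 14 = -134/11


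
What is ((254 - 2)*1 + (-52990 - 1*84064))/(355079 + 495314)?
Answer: -136802/850393 ≈ -0.16087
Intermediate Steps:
((254 - 2)*1 + (-52990 - 1*84064))/(355079 + 495314) = (252*1 + (-52990 - 84064))/850393 = (252 - 137054)*(1/850393) = -136802*1/850393 = -136802/850393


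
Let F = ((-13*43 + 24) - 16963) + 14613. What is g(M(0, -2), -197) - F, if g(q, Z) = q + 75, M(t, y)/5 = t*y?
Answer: 2960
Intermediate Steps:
M(t, y) = 5*t*y (M(t, y) = 5*(t*y) = 5*t*y)
F = -2885 (F = ((-559 + 24) - 16963) + 14613 = (-535 - 16963) + 14613 = -17498 + 14613 = -2885)
g(q, Z) = 75 + q
g(M(0, -2), -197) - F = (75 + 5*0*(-2)) - 1*(-2885) = (75 + 0) + 2885 = 75 + 2885 = 2960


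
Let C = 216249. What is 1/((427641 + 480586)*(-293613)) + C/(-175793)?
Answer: -57666527043075392/46878236608966743 ≈ -1.2301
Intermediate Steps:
1/((427641 + 480586)*(-293613)) + C/(-175793) = 1/((427641 + 480586)*(-293613)) + 216249/(-175793) = -1/293613/908227 + 216249*(-1/175793) = (1/908227)*(-1/293613) - 216249/175793 = -1/266667254151 - 216249/175793 = -57666527043075392/46878236608966743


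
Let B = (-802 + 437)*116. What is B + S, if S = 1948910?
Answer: 1906570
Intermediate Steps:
B = -42340 (B = -365*116 = -42340)
B + S = -42340 + 1948910 = 1906570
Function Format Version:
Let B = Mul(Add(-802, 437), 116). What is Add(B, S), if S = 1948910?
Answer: 1906570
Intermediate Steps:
B = -42340 (B = Mul(-365, 116) = -42340)
Add(B, S) = Add(-42340, 1948910) = 1906570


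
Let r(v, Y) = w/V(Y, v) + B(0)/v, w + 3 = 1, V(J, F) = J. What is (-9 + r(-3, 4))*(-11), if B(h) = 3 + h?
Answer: 231/2 ≈ 115.50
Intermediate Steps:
w = -2 (w = -3 + 1 = -2)
r(v, Y) = -2/Y + 3/v (r(v, Y) = -2/Y + (3 + 0)/v = -2/Y + 3/v)
(-9 + r(-3, 4))*(-11) = (-9 + (-2/4 + 3/(-3)))*(-11) = (-9 + (-2*¼ + 3*(-⅓)))*(-11) = (-9 + (-½ - 1))*(-11) = (-9 - 3/2)*(-11) = -21/2*(-11) = 231/2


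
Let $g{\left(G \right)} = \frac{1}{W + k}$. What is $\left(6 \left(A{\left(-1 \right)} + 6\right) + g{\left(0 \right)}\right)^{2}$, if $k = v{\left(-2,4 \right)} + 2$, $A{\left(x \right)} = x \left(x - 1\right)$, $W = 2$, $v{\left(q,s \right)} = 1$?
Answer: $\frac{58081}{25} \approx 2323.2$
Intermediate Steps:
$A{\left(x \right)} = x \left(-1 + x\right)$
$k = 3$ ($k = 1 + 2 = 3$)
$g{\left(G \right)} = \frac{1}{5}$ ($g{\left(G \right)} = \frac{1}{2 + 3} = \frac{1}{5}$)
$\left(6 \left(A{\left(-1 \right)} + 6\right) + g{\left(0 \right)}\right)^{2} = \left(6 \left(- (-1 - 1) + 6\right) + \frac{1}{5}\right)^{2} = \left(6 \left(\left(-1\right) \left(-2\right) + 6\right) + \frac{1}{5}\right)^{2} = \left(6 \left(2 + 6\right) + \frac{1}{5}\right)^{2} = \left(6 \cdot 8 + \frac{1}{5}\right)^{2} = \left(48 + \frac{1}{5}\right)^{2} = \left(\frac{241}{5}\right)^{2} = \frac{58081}{25}$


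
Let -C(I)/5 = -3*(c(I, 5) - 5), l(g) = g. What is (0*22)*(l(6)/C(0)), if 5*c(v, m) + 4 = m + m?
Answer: 0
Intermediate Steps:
c(v, m) = -4/5 + 2*m/5 (c(v, m) = -4/5 + (m + m)/5 = -4/5 + (2*m)/5 = -4/5 + 2*m/5)
C(I) = -57 (C(I) = -(-15)*((-4/5 + (2/5)*5) - 5) = -(-15)*((-4/5 + 2) - 5) = -(-15)*(6/5 - 5) = -(-15)*(-19)/5 = -5*57/5 = -57)
(0*22)*(l(6)/C(0)) = (0*22)*(6/(-57)) = 0*(6*(-1/57)) = 0*(-2/19) = 0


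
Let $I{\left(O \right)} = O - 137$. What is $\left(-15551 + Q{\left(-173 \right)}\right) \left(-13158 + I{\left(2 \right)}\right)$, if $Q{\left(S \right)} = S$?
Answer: $209019132$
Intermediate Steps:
$I{\left(O \right)} = -137 + O$
$\left(-15551 + Q{\left(-173 \right)}\right) \left(-13158 + I{\left(2 \right)}\right) = \left(-15551 - 173\right) \left(-13158 + \left(-137 + 2\right)\right) = - 15724 \left(-13158 - 135\right) = \left(-15724\right) \left(-13293\right) = 209019132$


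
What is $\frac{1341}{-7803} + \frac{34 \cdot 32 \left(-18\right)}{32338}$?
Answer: $- \frac{10898845}{14018523} \approx -0.77746$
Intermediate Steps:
$\frac{1341}{-7803} + \frac{34 \cdot 32 \left(-18\right)}{32338} = 1341 \left(- \frac{1}{7803}\right) + 1088 \left(-18\right) \frac{1}{32338} = - \frac{149}{867} - \frac{9792}{16169} = - \frac{10898845}{14018523}$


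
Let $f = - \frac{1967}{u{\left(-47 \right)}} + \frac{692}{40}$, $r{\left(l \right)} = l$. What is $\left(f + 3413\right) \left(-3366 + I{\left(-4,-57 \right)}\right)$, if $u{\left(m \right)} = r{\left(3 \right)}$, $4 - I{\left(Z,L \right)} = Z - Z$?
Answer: $- \frac{139924759}{15} \approx -9.3283 \cdot 10^{6}$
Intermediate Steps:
$I{\left(Z,L \right)} = 4$ ($I{\left(Z,L \right)} = 4 - \left(Z - Z\right) = 4 - 0 = 4 + 0 = 4$)
$u{\left(m \right)} = 3$
$f = - \frac{19151}{30}$ ($f = - \frac{1967}{3} + \frac{692}{40} = \left(-1967\right) \frac{1}{3} + 692 \cdot \frac{1}{40} = - \frac{1967}{3} + \frac{173}{10} = - \frac{19151}{30} \approx -638.37$)
$\left(f + 3413\right) \left(-3366 + I{\left(-4,-57 \right)}\right) = \left(- \frac{19151}{30} + 3413\right) \left(-3366 + 4\right) = \frac{83239}{30} \left(-3362\right) = - \frac{139924759}{15}$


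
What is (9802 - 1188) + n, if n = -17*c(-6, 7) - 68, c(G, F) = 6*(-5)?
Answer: 9056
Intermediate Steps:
c(G, F) = -30
n = 442 (n = -17*(-30) - 68 = 510 - 68 = 442)
(9802 - 1188) + n = (9802 - 1188) + 442 = 8614 + 442 = 9056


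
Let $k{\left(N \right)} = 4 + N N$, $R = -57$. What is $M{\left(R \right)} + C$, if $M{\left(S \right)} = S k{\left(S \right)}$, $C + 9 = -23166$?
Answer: $-208596$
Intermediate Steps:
$C = -23175$ ($C = -9 - 23166 = -23175$)
$k{\left(N \right)} = 4 + N^{2}$
$M{\left(S \right)} = S \left(4 + S^{2}\right)$
$M{\left(R \right)} + C = - 57 \left(4 + \left(-57\right)^{2}\right) - 23175 = - 57 \left(4 + 3249\right) - 23175 = \left(-57\right) 3253 - 23175 = -185421 - 23175 = -208596$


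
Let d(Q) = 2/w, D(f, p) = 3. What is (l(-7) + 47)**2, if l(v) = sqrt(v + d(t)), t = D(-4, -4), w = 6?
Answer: 6607/3 + 188*I*sqrt(15)/3 ≈ 2202.3 + 242.71*I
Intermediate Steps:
t = 3
d(Q) = 1/3 (d(Q) = 2/6 = 2*(1/6) = 1/3)
l(v) = sqrt(1/3 + v) (l(v) = sqrt(v + 1/3) = sqrt(1/3 + v))
(l(-7) + 47)**2 = (sqrt(3 + 9*(-7))/3 + 47)**2 = (sqrt(3 - 63)/3 + 47)**2 = (sqrt(-60)/3 + 47)**2 = ((2*I*sqrt(15))/3 + 47)**2 = (2*I*sqrt(15)/3 + 47)**2 = (47 + 2*I*sqrt(15)/3)**2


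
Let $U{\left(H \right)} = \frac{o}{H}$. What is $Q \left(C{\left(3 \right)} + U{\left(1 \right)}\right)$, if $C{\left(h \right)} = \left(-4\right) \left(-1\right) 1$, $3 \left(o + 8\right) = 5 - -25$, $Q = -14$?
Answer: $-84$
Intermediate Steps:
$o = 2$ ($o = -8 + \frac{5 - -25}{3} = -8 + \frac{5 + 25}{3} = -8 + \frac{1}{3} \cdot 30 = -8 + 10 = 2$)
$C{\left(h \right)} = 4$ ($C{\left(h \right)} = 4 \cdot 1 = 4$)
$U{\left(H \right)} = \frac{2}{H}$
$Q \left(C{\left(3 \right)} + U{\left(1 \right)}\right) = - 14 \left(4 + \frac{2}{1}\right) = - 14 \left(4 + 2 \cdot 1\right) = - 14 \left(4 + 2\right) = \left(-14\right) 6 = -84$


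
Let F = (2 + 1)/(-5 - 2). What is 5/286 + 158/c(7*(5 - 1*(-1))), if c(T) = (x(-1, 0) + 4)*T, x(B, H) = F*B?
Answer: 23059/26598 ≈ 0.86695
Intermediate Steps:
F = -3/7 (F = 3/(-7) = 3*(-1/7) = -3/7 ≈ -0.42857)
x(B, H) = -3*B/7
c(T) = 31*T/7 (c(T) = (-3/7*(-1) + 4)*T = (3/7 + 4)*T = 31*T/7)
5/286 + 158/c(7*(5 - 1*(-1))) = 5/286 + 158/((31*(7*(5 - 1*(-1)))/7)) = 5*(1/286) + 158/((31*(7*(5 + 1))/7)) = 5/286 + 158/((31*(7*6)/7)) = 5/286 + 158/(((31/7)*42)) = 5/286 + 158/186 = 5/286 + 158*(1/186) = 5/286 + 79/93 = 23059/26598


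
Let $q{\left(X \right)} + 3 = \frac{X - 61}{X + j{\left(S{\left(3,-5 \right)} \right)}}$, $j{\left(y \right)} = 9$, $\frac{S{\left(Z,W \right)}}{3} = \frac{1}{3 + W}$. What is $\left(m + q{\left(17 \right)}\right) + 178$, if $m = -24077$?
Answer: $- \frac{310748}{13} \approx -23904.0$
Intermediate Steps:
$S{\left(Z,W \right)} = \frac{3}{3 + W}$
$q{\left(X \right)} = -3 + \frac{-61 + X}{9 + X}$ ($q{\left(X \right)} = -3 + \frac{X - 61}{X + 9} = -3 + \frac{-61 + X}{9 + X}$)
$\left(m + q{\left(17 \right)}\right) + 178 = \left(-24077 + \frac{2 \left(-44 - 17\right)}{9 + 17}\right) + 178 = \left(-24077 + \frac{2 \left(-44 - 17\right)}{26}\right) + 178 = \left(-24077 + 2 \cdot \frac{1}{26} \left(-61\right)\right) + 178 = \left(-24077 - \frac{61}{13}\right) + 178 = - \frac{313062}{13} + 178 = - \frac{310748}{13}$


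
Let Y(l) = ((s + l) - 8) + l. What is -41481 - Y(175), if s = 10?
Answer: -41833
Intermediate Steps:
Y(l) = 2 + 2*l (Y(l) = ((10 + l) - 8) + l = (2 + l) + l = 2 + 2*l)
-41481 - Y(175) = -41481 - (2 + 2*175) = -41481 - (2 + 350) = -41481 - 1*352 = -41481 - 352 = -41833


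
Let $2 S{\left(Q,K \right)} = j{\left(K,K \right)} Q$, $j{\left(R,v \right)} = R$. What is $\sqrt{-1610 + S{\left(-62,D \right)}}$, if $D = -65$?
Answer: $9 \sqrt{5} \approx 20.125$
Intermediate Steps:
$S{\left(Q,K \right)} = \frac{K Q}{2}$
$\sqrt{-1610 + S{\left(-62,D \right)}} = \sqrt{-1610 + \frac{1}{2} \left(-65\right) \left(-62\right)} = \sqrt{-1610 + 2015} = \sqrt{405} = 9 \sqrt{5}$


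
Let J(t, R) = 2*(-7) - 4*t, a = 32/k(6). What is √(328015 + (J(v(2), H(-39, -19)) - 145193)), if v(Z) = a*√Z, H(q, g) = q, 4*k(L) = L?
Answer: 2*√(411318 - 192*√2)/3 ≈ 427.42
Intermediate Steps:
k(L) = L/4
a = 64/3 (a = 32/(((¼)*6)) = 32/(3/2) = 32*(⅔) = 64/3 ≈ 21.333)
v(Z) = 64*√Z/3
J(t, R) = -14 - 4*t
√(328015 + (J(v(2), H(-39, -19)) - 145193)) = √(328015 + ((-14 - 256*√2/3) - 145193)) = √(328015 + (-145207 - 256*√2/3)) = √(182808 - 256*√2/3)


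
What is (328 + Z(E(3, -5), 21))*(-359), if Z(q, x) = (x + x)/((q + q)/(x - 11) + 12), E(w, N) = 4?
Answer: -3805759/32 ≈ -1.1893e+5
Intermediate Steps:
Z(q, x) = 2*x/(12 + 2*q/(-11 + x)) (Z(q, x) = (2*x)/((2*q)/(-11 + x) + 12) = (2*x)/(2*q/(-11 + x) + 12) = (2*x)/(12 + 2*q/(-11 + x)) = 2*x/(12 + 2*q/(-11 + x)))
(328 + Z(E(3, -5), 21))*(-359) = (328 + 21*(-11 + 21)/(-66 + 4 + 6*21))*(-359) = (328 + 21*10/(-66 + 4 + 126))*(-359) = (328 + 21*10/64)*(-359) = (328 + 21*(1/64)*10)*(-359) = (328 + 105/32)*(-359) = (10601/32)*(-359) = -3805759/32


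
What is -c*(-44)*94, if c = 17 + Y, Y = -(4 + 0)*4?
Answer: 4136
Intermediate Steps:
Y = -16 (Y = -4*4 = -1*16 = -16)
c = 1 (c = 17 - 16 = 1)
-c*(-44)*94 = -1*(-44)*94 = -(-44)*94 = -1*(-4136) = 4136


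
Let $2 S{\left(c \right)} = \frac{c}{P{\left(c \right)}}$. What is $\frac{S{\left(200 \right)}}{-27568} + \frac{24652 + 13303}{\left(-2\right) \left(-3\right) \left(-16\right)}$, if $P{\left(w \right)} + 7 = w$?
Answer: $- \frac{12621518345}{31923744} \approx -395.36$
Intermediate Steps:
$P{\left(w \right)} = -7 + w$
$S{\left(c \right)} = \frac{c}{2 \left(-7 + c\right)}$ ($S{\left(c \right)} = \frac{c \frac{1}{-7 + c}}{2} = \frac{c}{2 \left(-7 + c\right)}$)
$\frac{S{\left(200 \right)}}{-27568} + \frac{24652 + 13303}{\left(-2\right) \left(-3\right) \left(-16\right)} = \frac{\frac{1}{2} \cdot 200 \frac{1}{-7 + 200}}{-27568} + \frac{24652 + 13303}{\left(-2\right) \left(-3\right) \left(-16\right)} = \frac{1}{2} \cdot 200 \cdot \frac{1}{193} \left(- \frac{1}{27568}\right) + \frac{37955}{6 \left(-16\right)} = \frac{1}{2} \cdot 200 \cdot \frac{1}{193} \left(- \frac{1}{27568}\right) + \frac{37955}{-96} = \frac{100}{193} \left(- \frac{1}{27568}\right) + 37955 \left(- \frac{1}{96}\right) = - \frac{25}{1330156} - \frac{37955}{96} = - \frac{12621518345}{31923744}$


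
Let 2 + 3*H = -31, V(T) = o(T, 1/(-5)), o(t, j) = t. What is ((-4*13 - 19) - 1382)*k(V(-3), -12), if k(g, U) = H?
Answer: 15983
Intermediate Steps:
V(T) = T
H = -11 (H = -2/3 + (1/3)*(-31) = -2/3 - 31/3 = -11)
k(g, U) = -11
((-4*13 - 19) - 1382)*k(V(-3), -12) = ((-4*13 - 19) - 1382)*(-11) = ((-52 - 19) - 1382)*(-11) = (-71 - 1382)*(-11) = -1453*(-11) = 15983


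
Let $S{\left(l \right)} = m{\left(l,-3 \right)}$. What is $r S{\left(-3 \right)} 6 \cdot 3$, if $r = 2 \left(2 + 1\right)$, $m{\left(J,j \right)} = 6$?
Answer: $648$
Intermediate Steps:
$S{\left(l \right)} = 6$
$r = 6$ ($r = 2 \cdot 3 = 6$)
$r S{\left(-3 \right)} 6 \cdot 3 = 6 \cdot 6 \cdot 6 \cdot 3 = 36 \cdot 18 = 648$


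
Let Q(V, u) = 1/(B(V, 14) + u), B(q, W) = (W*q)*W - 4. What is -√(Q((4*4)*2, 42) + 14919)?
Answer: -√594016402210/6310 ≈ -122.14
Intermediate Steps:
B(q, W) = -4 + q*W² (B(q, W) = q*W² - 4 = -4 + q*W²)
Q(V, u) = 1/(-4 + u + 196*V) (Q(V, u) = 1/((-4 + V*14²) + u) = 1/((-4 + V*196) + u) = 1/((-4 + 196*V) + u) = 1/(-4 + u + 196*V))
-√(Q((4*4)*2, 42) + 14919) = -√(1/(-4 + 42 + 196*((4*4)*2)) + 14919) = -√(1/(-4 + 42 + 196*(16*2)) + 14919) = -√(1/(-4 + 42 + 196*32) + 14919) = -√(1/(-4 + 42 + 6272) + 14919) = -√(1/6310 + 14919) = -√(94138891/6310) = -√594016402210/6310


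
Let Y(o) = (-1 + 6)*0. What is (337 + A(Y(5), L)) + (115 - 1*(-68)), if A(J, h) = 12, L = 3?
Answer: 532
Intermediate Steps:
Y(o) = 0 (Y(o) = 5*0 = 0)
(337 + A(Y(5), L)) + (115 - 1*(-68)) = (337 + 12) + (115 - 1*(-68)) = 349 + (115 + 68) = 349 + 183 = 532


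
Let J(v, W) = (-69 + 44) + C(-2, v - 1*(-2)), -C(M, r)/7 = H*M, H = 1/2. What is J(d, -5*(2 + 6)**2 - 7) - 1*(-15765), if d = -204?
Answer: 15747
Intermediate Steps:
H = 1/2 ≈ 0.50000
C(M, r) = -7*M/2
J(v, W) = -18 (J(v, W) = (-69 + 44) - 7/2*(-2) = -25 + 7 = -18)
J(d, -5*(2 + 6)**2 - 7) - 1*(-15765) = -18 - 1*(-15765) = -18 + 15765 = 15747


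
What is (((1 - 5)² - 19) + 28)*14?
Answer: 350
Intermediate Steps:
(((1 - 5)² - 19) + 28)*14 = (((-4)² - 19) + 28)*14 = ((16 - 19) + 28)*14 = (-3 + 28)*14 = 25*14 = 350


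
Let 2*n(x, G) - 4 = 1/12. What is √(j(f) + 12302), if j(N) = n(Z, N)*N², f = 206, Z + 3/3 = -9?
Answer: √3561918/6 ≈ 314.55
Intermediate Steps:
Z = -10 (Z = -1 - 9 = -10)
n(x, G) = 49/24 (n(x, G) = 2 + (½)/12 = 2 + (½)*(1/12) = 2 + 1/24 = 49/24)
j(N) = 49*N²/24
√(j(f) + 12302) = √((49/24)*206² + 12302) = √((49/24)*42436 + 12302) = √(519841/6 + 12302) = √(593653/6) = √3561918/6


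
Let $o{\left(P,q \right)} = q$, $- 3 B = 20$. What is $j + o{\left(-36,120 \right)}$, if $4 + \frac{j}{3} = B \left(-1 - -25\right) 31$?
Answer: $-14772$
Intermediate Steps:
$B = - \frac{20}{3}$ ($B = \left(- \frac{1}{3}\right) 20 = - \frac{20}{3} \approx -6.6667$)
$j = -14892$ ($j = -12 + 3 - \frac{20 \left(-1 - -25\right)}{3} \cdot 31 = -12 + 3 - \frac{20 \left(-1 + 25\right)}{3} \cdot 31 = -12 + 3 \left(- \frac{20}{3}\right) 24 \cdot 31 = -12 + 3 \left(\left(-160\right) 31\right) = -12 + 3 \left(-4960\right) = -12 - 14880 = -14892$)
$j + o{\left(-36,120 \right)} = -14892 + 120 = -14772$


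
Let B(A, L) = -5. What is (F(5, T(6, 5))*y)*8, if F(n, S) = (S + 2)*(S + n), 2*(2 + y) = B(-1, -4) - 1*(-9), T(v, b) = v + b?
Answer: 0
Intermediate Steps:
T(v, b) = b + v
y = 0 (y = -2 + (-5 - 1*(-9))/2 = -2 + (-5 + 9)/2 = -2 + (1/2)*4 = -2 + 2 = 0)
F(n, S) = (2 + S)*(S + n)
(F(5, T(6, 5))*y)*8 = (((5 + 6)**2 + 2*(5 + 6) + 2*5 + (5 + 6)*5)*0)*8 = ((11**2 + 2*11 + 10 + 11*5)*0)*8 = ((121 + 22 + 10 + 55)*0)*8 = (208*0)*8 = 0*8 = 0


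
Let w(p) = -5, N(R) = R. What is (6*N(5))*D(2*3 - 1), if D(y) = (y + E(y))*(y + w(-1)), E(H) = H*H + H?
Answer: 0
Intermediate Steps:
E(H) = H + H**2 (E(H) = H**2 + H = H + H**2)
D(y) = (-5 + y)*(y + y*(1 + y)) (D(y) = (y + y*(1 + y))*(y - 5) = (y + y*(1 + y))*(-5 + y) = (-5 + y)*(y + y*(1 + y)))
(6*N(5))*D(2*3 - 1) = (6*5)*((2*3 - 1)*(-10 + (2*3 - 1)**2 - 3*(2*3 - 1))) = 30*((6 - 1)*(-10 + (6 - 1)**2 - 3*(6 - 1))) = 30*(5*(-10 + 5**2 - 3*5)) = 30*(5*(-10 + 25 - 15)) = 30*(5*0) = 30*0 = 0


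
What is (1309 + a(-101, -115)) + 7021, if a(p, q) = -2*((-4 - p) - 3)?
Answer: 8142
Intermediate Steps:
a(p, q) = 14 + 2*p (a(p, q) = -2*(-7 - p) = 14 + 2*p)
(1309 + a(-101, -115)) + 7021 = (1309 + (14 + 2*(-101))) + 7021 = (1309 + (14 - 202)) + 7021 = (1309 - 188) + 7021 = 1121 + 7021 = 8142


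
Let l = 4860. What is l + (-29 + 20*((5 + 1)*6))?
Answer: 5551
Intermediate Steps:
l + (-29 + 20*((5 + 1)*6)) = 4860 + (-29 + 20*((5 + 1)*6)) = 4860 + (-29 + 20*(6*6)) = 4860 + (-29 + 20*36) = 4860 + (-29 + 720) = 4860 + 691 = 5551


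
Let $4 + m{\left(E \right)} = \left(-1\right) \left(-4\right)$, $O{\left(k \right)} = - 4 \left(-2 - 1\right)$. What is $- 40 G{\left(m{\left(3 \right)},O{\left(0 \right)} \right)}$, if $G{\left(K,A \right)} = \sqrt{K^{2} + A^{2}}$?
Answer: $-480$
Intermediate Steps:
$O{\left(k \right)} = 12$ ($O{\left(k \right)} = \left(-4\right) \left(-3\right) = 12$)
$m{\left(E \right)} = 0$ ($m{\left(E \right)} = -4 - -4 = -4 + 4 = 0$)
$G{\left(K,A \right)} = \sqrt{A^{2} + K^{2}}$
$- 40 G{\left(m{\left(3 \right)},O{\left(0 \right)} \right)} = - 40 \sqrt{12^{2} + 0^{2}} = - 40 \sqrt{144 + 0} = - 40 \sqrt{144} = \left(-40\right) 12 = -480$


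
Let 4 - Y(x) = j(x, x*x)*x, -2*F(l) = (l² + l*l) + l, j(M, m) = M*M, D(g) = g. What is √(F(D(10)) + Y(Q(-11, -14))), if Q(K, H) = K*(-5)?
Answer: 2*I*√41619 ≈ 408.01*I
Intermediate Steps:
Q(K, H) = -5*K
j(M, m) = M²
F(l) = -l² - l/2 (F(l) = -((l² + l*l) + l)/2 = -((l² + l²) + l)/2 = -(2*l² + l)/2 = -(l + 2*l²)/2 = -l² - l/2)
Y(x) = 4 - x³ (Y(x) = 4 - x²*x = 4 - x³)
√(F(D(10)) + Y(Q(-11, -14))) = √(-1*10*(½ + 10) + (4 - (-5*(-11))³)) = √(-1*10*21/2 + (4 - 1*55³)) = √(-105 + (4 - 1*166375)) = √(-105 + (4 - 166375)) = √(-105 - 166371) = √(-166476) = 2*I*√41619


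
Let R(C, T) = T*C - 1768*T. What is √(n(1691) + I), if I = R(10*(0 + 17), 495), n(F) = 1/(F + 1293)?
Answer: I*√1760838883894/1492 ≈ 889.39*I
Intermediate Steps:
n(F) = 1/(1293 + F)
R(C, T) = -1768*T + C*T (R(C, T) = C*T - 1768*T = -1768*T + C*T)
I = -791010 (I = 495*(-1768 + 10*(0 + 17)) = 495*(-1768 + 10*17) = 495*(-1768 + 170) = 495*(-1598) = -791010)
√(n(1691) + I) = √(1/(1293 + 1691) - 791010) = √(1/2984 - 791010) = √(-2360373839/2984) = I*√1760838883894/1492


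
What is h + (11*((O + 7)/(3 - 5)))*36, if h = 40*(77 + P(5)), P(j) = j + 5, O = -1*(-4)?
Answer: 1302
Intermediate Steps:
O = 4
P(j) = 5 + j
h = 3480 (h = 40*(77 + (5 + 5)) = 40*(77 + 10) = 40*87 = 3480)
h + (11*((O + 7)/(3 - 5)))*36 = 3480 + (11*((4 + 7)/(3 - 5)))*36 = 3480 + (11*(11/(-2)))*36 = 3480 + (11*(11*(-1/2)))*36 = 3480 + (11*(-11/2))*36 = 3480 - 121/2*36 = 3480 - 2178 = 1302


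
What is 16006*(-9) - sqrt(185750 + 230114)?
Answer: -144054 - 2*sqrt(103966) ≈ -1.4470e+5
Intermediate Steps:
16006*(-9) - sqrt(185750 + 230114) = -144054 - sqrt(415864) = -144054 - 2*sqrt(103966)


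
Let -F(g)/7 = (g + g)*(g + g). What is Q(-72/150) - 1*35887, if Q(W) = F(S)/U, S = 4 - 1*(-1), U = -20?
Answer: -35852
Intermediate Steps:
S = 5 (S = 4 + 1 = 5)
F(g) = -28*g**2 (F(g) = -7*(g + g)*(g + g) = -7*2*g*2*g = -28*g**2)
Q(W) = 35 (Q(W) = -28*5**2/(-20) = -28*25*(-1/20) = -700*(-1/20) = 35)
Q(-72/150) - 1*35887 = 35 - 1*35887 = 35 - 35887 = -35852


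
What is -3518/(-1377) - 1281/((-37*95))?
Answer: 14129707/4840155 ≈ 2.9193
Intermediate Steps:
-3518/(-1377) - 1281/((-37*95)) = -3518*(-1/1377) - 1281/(-3515) = 3518/1377 - 1281*(-1/3515) = 3518/1377 + 1281/3515 = 14129707/4840155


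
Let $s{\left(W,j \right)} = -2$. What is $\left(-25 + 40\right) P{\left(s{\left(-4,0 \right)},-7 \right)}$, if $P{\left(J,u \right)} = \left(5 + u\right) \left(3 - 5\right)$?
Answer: $60$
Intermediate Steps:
$P{\left(J,u \right)} = -10 - 2 u$ ($P{\left(J,u \right)} = \left(5 + u\right) \left(-2\right) = -10 - 2 u$)
$\left(-25 + 40\right) P{\left(s{\left(-4,0 \right)},-7 \right)} = \left(-25 + 40\right) \left(-10 - -14\right) = 15 \left(-10 + 14\right) = 15 \cdot 4 = 60$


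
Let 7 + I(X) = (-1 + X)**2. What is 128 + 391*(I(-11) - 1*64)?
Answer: 28671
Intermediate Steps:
I(X) = -7 + (-1 + X)**2
128 + 391*(I(-11) - 1*64) = 128 + 391*((-7 + (-1 - 11)**2) - 1*64) = 128 + 391*((-7 + (-12)**2) - 64) = 128 + 391*((-7 + 144) - 64) = 128 + 391*(137 - 64) = 128 + 391*73 = 128 + 28543 = 28671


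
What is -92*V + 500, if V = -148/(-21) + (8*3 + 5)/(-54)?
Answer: -18706/189 ≈ -98.974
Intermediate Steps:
V = 2461/378 (V = -148*(-1/21) + (24 + 5)*(-1/54) = 148/21 + 29*(-1/54) = 148/21 - 29/54 = 2461/378 ≈ 6.5106)
-92*V + 500 = -92*2461/378 + 500 = -113206/189 + 500 = -18706/189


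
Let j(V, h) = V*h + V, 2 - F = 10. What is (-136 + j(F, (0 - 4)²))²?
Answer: 73984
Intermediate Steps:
F = -8 (F = 2 - 1*10 = 2 - 10 = -8)
j(V, h) = V + V*h
(-136 + j(F, (0 - 4)²))² = (-136 - 8*(1 + (0 - 4)²))² = (-136 - 8*(1 + (-4)²))² = (-136 - 8*(1 + 16))² = (-136 - 8*17)² = (-136 - 136)² = (-272)² = 73984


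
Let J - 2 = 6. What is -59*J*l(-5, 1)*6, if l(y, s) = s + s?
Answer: -5664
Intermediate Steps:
l(y, s) = 2*s
J = 8 (J = 2 + 6 = 8)
-59*J*l(-5, 1)*6 = -59*8*(2*1)*6 = -59*8*2*6 = -944*6 = -59*96 = -5664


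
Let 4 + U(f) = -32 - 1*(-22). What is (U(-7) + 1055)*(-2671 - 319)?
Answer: -3112590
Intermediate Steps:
U(f) = -14 (U(f) = -4 + (-32 - 1*(-22)) = -4 + (-32 + 22) = -4 - 10 = -14)
(U(-7) + 1055)*(-2671 - 319) = (-14 + 1055)*(-2671 - 319) = 1041*(-2990) = -3112590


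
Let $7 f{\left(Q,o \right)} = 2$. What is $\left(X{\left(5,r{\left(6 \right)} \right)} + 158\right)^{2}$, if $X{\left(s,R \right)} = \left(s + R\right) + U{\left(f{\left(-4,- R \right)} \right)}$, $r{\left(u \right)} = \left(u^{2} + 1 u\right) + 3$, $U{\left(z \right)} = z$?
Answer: $\frac{2125764}{49} \approx 43383.0$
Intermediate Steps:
$f{\left(Q,o \right)} = \frac{2}{7}$ ($f{\left(Q,o \right)} = \frac{1}{7} \cdot 2 = \frac{2}{7}$)
$r{\left(u \right)} = 3 + u + u^{2}$ ($r{\left(u \right)} = \left(u^{2} + u\right) + 3 = \left(u + u^{2}\right) + 3 = 3 + u + u^{2}$)
$X{\left(s,R \right)} = \frac{2}{7} + R + s$ ($X{\left(s,R \right)} = \left(s + R\right) + \frac{2}{7} = \left(R + s\right) + \frac{2}{7} = \frac{2}{7} + R + s$)
$\left(X{\left(5,r{\left(6 \right)} \right)} + 158\right)^{2} = \left(\left(\frac{2}{7} + \left(3 + 6 + 6^{2}\right) + 5\right) + 158\right)^{2} = \left(\left(\frac{2}{7} + \left(3 + 6 + 36\right) + 5\right) + 158\right)^{2} = \left(\left(\frac{2}{7} + 45 + 5\right) + 158\right)^{2} = \left(\frac{352}{7} + 158\right)^{2} = \left(\frac{1458}{7}\right)^{2} = \frac{2125764}{49}$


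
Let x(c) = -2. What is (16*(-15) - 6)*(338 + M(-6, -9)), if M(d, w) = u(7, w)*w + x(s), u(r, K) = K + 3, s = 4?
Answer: -95940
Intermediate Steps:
u(r, K) = 3 + K
M(d, w) = -2 + w*(3 + w) (M(d, w) = (3 + w)*w - 2 = w*(3 + w) - 2 = -2 + w*(3 + w))
(16*(-15) - 6)*(338 + M(-6, -9)) = (16*(-15) - 6)*(338 + (-2 - 9*(3 - 9))) = (-240 - 6)*(338 + (-2 - 9*(-6))) = -246*(338 + (-2 + 54)) = -246*(338 + 52) = -246*390 = -95940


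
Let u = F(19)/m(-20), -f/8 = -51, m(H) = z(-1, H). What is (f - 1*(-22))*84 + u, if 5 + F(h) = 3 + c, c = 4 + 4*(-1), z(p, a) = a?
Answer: 361201/10 ≈ 36120.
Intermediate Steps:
c = 0 (c = 4 - 4 = 0)
m(H) = H
f = 408 (f = -8*(-51) = 408)
F(h) = -2 (F(h) = -5 + (3 + 0) = -5 + 3 = -2)
u = ⅒ (u = -2/(-20) = -2*(-1/20) = ⅒ ≈ 0.10000)
(f - 1*(-22))*84 + u = (408 - 1*(-22))*84 + ⅒ = (408 + 22)*84 + ⅒ = 430*84 + ⅒ = 36120 + ⅒ = 361201/10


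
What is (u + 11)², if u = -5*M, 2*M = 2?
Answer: 36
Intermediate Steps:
M = 1 (M = (½)*2 = 1)
u = -5 (u = -5*1 = -5)
(u + 11)² = (-5 + 11)² = 6² = 36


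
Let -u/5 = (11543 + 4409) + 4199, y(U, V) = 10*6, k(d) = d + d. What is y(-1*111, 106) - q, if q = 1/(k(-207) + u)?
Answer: 6070141/101169 ≈ 60.000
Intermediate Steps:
k(d) = 2*d
y(U, V) = 60
u = -100755 (u = -5*((11543 + 4409) + 4199) = -5*(15952 + 4199) = -5*20151 = -100755)
q = -1/101169 (q = 1/(2*(-207) - 100755) = 1/(-414 - 100755) = 1/(-101169) = -1/101169 ≈ -9.8844e-6)
y(-1*111, 106) - q = 60 - 1*(-1/101169) = 60 + 1/101169 = 6070141/101169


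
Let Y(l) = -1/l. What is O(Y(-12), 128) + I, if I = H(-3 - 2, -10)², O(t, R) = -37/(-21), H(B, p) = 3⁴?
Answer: 137818/21 ≈ 6562.8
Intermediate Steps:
H(B, p) = 81
O(t, R) = 37/21 (O(t, R) = -37*(-1/21) = 37/21)
I = 6561 (I = 81² = 6561)
O(Y(-12), 128) + I = 37/21 + 6561 = 137818/21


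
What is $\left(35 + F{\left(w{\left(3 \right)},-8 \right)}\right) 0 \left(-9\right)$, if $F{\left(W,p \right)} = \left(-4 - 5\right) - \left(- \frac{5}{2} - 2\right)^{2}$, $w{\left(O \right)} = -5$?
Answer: $0$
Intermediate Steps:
$F{\left(W,p \right)} = - \frac{117}{4}$ ($F{\left(W,p \right)} = -9 - \left(\left(-5\right) \frac{1}{2} - 2\right)^{2} = -9 - \left(- \frac{5}{2} - 2\right)^{2} = -9 - \left(- \frac{9}{2}\right)^{2} = -9 - \frac{81}{4} = - \frac{117}{4}$)
$\left(35 + F{\left(w{\left(3 \right)},-8 \right)}\right) 0 \left(-9\right) = \left(35 - \frac{117}{4}\right) 0 \left(-9\right) = \frac{23}{4} \cdot 0 = 0$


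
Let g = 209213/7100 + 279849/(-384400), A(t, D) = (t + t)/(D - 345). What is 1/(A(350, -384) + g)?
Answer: 19896159600/552683184397 ≈ 0.035999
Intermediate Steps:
A(t, D) = 2*t/(-345 + D) (A(t, D) = (2*t)/(-345 + D) = 2*t/(-345 + D))
g = 784345493/27292400 (g = 209213*(1/7100) + 279849*(-1/384400) = 209213/7100 - 279849/384400 = 784345493/27292400 ≈ 28.739)
1/(A(350, -384) + g) = 1/(2*350/(-345 - 384) + 784345493/27292400) = 1/(2*350/(-729) + 784345493/27292400) = 1/(2*350*(-1/729) + 784345493/27292400) = 1/(-700/729 + 784345493/27292400) = 1/(552683184397/19896159600) = 19896159600/552683184397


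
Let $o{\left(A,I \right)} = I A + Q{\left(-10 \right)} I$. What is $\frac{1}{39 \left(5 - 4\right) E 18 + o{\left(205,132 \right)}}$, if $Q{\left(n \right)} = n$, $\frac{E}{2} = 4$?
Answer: $\frac{1}{31356} \approx 3.1892 \cdot 10^{-5}$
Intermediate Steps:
$E = 8$ ($E = 2 \cdot 4 = 8$)
$o{\left(A,I \right)} = - 10 I + A I$ ($o{\left(A,I \right)} = I A - 10 I = A I - 10 I = - 10 I + A I$)
$\frac{1}{39 \left(5 - 4\right) E 18 + o{\left(205,132 \right)}} = \frac{1}{39 \left(5 - 4\right) 8 \cdot 18 + 132 \left(-10 + 205\right)} = \frac{1}{39 \cdot 1 \cdot 8 \cdot 18 + 132 \cdot 195} = \frac{1}{39 \cdot 8 \cdot 18 + 25740} = \frac{1}{312 \cdot 18 + 25740} = \frac{1}{5616 + 25740} = \frac{1}{31356}$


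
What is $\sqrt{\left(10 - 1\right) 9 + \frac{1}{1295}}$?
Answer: $\frac{8 \sqrt{2122505}}{1295} \approx 9.0$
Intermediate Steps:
$\sqrt{\left(10 - 1\right) 9 + \frac{1}{1295}} = \sqrt{9 \cdot 9 + \frac{1}{1295}} = \sqrt{81 + \frac{1}{1295}} = \sqrt{\frac{104896}{1295}} = \frac{8 \sqrt{2122505}}{1295}$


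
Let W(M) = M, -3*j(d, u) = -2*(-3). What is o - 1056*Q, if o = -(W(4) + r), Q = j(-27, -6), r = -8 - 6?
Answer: 2122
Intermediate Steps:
j(d, u) = -2 (j(d, u) = -(-2)*(-3)/3 = -⅓*6 = -2)
r = -14
Q = -2
o = 10 (o = -(4 - 14) = -1*(-10) = 10)
o - 1056*Q = 10 - 1056*(-2) = 10 + 2112 = 2122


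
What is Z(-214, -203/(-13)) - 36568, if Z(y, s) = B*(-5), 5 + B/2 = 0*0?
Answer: -36518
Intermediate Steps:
B = -10 (B = -10 + 2*(0*0) = -10 + 2*0 = -10 + 0 = -10)
Z(y, s) = 50 (Z(y, s) = -10*(-5) = 50)
Z(-214, -203/(-13)) - 36568 = 50 - 36568 = -36518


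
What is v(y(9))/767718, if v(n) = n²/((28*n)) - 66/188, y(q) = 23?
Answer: 619/1010316888 ≈ 6.1268e-7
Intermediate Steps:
v(n) = -33/94 + n/28 (v(n) = n²*(1/(28*n)) - 66*1/188 = n/28 - 33/94 = -33/94 + n/28)
v(y(9))/767718 = (-33/94 + (1/28)*23)/767718 = (-33/94 + 23/28)*(1/767718) = (619/1316)*(1/767718) = 619/1010316888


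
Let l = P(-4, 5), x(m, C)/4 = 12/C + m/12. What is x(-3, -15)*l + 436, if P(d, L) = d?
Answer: 2264/5 ≈ 452.80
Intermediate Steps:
x(m, C) = 48/C + m/3 (x(m, C) = 4*(12/C + m/12) = 48/C + m/3)
l = -4
x(-3, -15)*l + 436 = (48/(-15) + (⅓)*(-3))*(-4) + 436 = (48*(-1/15) - 1)*(-4) + 436 = (-16/5 - 1)*(-4) + 436 = -21/5*(-4) + 436 = 84/5 + 436 = 2264/5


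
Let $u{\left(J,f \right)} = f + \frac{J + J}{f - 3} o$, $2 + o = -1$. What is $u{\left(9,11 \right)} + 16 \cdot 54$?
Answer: $\frac{3473}{4} \approx 868.25$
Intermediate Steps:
$o = -3$ ($o = -2 - 1 = -3$)
$u{\left(J,f \right)} = f - \frac{6 J}{-3 + f}$ ($u{\left(J,f \right)} = f + \frac{J + J}{f - 3} \left(-3\right) = f + \frac{2 J}{-3 + f} \left(-3\right) = f - \frac{6 J}{-3 + f}$)
$u{\left(9,11 \right)} + 16 \cdot 54 = \frac{11^{2} - 54 - 33}{-3 + 11} + 16 \cdot 54 = \frac{121 - 54 - 33}{8} + 864 = \frac{1}{8} \cdot 34 + 864 = \frac{17}{4} + 864 = \frac{3473}{4}$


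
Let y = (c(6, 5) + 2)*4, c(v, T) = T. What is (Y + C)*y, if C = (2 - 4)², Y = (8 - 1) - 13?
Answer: -56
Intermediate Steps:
Y = -6 (Y = 7 - 13 = -6)
C = 4 (C = (-2)² = 4)
y = 28 (y = (5 + 2)*4 = 7*4 = 28)
(Y + C)*y = (-6 + 4)*28 = -2*28 = -56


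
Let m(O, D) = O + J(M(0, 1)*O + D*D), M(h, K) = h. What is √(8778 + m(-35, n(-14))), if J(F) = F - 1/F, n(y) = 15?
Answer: √2017799/15 ≈ 94.699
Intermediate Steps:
m(O, D) = O + D² - 1/D² (m(O, D) = O + ((0*O + D*D) - 1/(0*O + D*D)) = O + ((0 + D²) - 1/(0 + D²)) = O + (D² - 1/(D²)) = O + (D² - 1/D²) = O + D² - 1/D²)
√(8778 + m(-35, n(-14))) = √(8778 + (-35 + 15² - 1/15²)) = √(8778 + (-35 + 225 - 1*1/225)) = √(8778 + (-35 + 225 - 1/225)) = √(8778 + 42749/225) = √(2017799/225) = √2017799/15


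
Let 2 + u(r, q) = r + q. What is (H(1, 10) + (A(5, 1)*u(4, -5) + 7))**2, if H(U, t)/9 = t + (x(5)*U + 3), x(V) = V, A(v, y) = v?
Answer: 23716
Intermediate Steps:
H(U, t) = 27 + 9*t + 45*U (H(U, t) = 9*(t + (5*U + 3)) = 9*(t + (3 + 5*U)) = 9*(3 + t + 5*U) = 27 + 9*t + 45*U)
u(r, q) = -2 + q + r (u(r, q) = -2 + (r + q) = -2 + (q + r) = -2 + q + r)
(H(1, 10) + (A(5, 1)*u(4, -5) + 7))**2 = ((27 + 9*10 + 45*1) + (5*(-2 - 5 + 4) + 7))**2 = ((27 + 90 + 45) + (5*(-3) + 7))**2 = (162 + (-15 + 7))**2 = (162 - 8)**2 = 154**2 = 23716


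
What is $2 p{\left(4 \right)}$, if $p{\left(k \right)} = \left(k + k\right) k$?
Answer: $64$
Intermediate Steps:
$p{\left(k \right)} = 2 k^{2}$ ($p{\left(k \right)} = 2 k k = 2 k^{2}$)
$2 p{\left(4 \right)} = 2 \cdot 2 \cdot 4^{2} = 2 \cdot 2 \cdot 16 = 2 \cdot 32 = 64$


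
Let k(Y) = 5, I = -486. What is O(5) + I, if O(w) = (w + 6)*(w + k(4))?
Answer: -376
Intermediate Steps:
O(w) = (5 + w)*(6 + w) (O(w) = (w + 6)*(w + 5) = (6 + w)*(5 + w) = (5 + w)*(6 + w))
O(5) + I = (30 + 5² + 11*5) - 486 = (30 + 25 + 55) - 486 = 110 - 486 = -376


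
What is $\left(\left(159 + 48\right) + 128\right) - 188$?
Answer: $147$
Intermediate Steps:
$\left(\left(159 + 48\right) + 128\right) - 188 = \left(207 + 128\right) - 188 = 335 - 188 = 147$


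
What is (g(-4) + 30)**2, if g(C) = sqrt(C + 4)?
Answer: 900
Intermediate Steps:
g(C) = sqrt(4 + C)
(g(-4) + 30)**2 = (sqrt(4 - 4) + 30)**2 = (sqrt(0) + 30)**2 = (0 + 30)**2 = 30**2 = 900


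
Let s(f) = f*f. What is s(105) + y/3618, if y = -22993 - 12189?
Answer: 19926634/1809 ≈ 11015.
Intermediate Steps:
s(f) = f**2
y = -35182
s(105) + y/3618 = 105**2 - 35182/3618 = 11025 - 35182*1/3618 = 11025 - 17591/1809 = 19926634/1809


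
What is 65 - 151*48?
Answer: -7183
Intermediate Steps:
65 - 151*48 = 65 - 7248 = -7183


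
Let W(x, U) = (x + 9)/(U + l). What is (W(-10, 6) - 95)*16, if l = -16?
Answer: -7592/5 ≈ -1518.4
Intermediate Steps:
W(x, U) = (9 + x)/(-16 + U) (W(x, U) = (x + 9)/(U - 16) = (9 + x)/(-16 + U))
(W(-10, 6) - 95)*16 = ((9 - 10)/(-16 + 6) - 95)*16 = (-1/(-10) - 95)*16 = (-⅒*(-1) - 95)*16 = (⅒ - 95)*16 = -949/10*16 = -7592/5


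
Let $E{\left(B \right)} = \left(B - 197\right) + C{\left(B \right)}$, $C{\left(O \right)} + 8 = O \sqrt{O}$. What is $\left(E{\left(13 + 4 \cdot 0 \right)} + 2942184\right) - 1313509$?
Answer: $1628483 + 13 \sqrt{13} \approx 1.6285 \cdot 10^{6}$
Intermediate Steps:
$C{\left(O \right)} = -8 + O^{\frac{3}{2}}$ ($C{\left(O \right)} = -8 + O \sqrt{O} = -8 + O^{\frac{3}{2}}$)
$E{\left(B \right)} = -205 + B + B^{\frac{3}{2}}$ ($E{\left(B \right)} = \left(B - 197\right) + \left(-8 + B^{\frac{3}{2}}\right) = \left(-197 + B\right) + \left(-8 + B^{\frac{3}{2}}\right) = -205 + B + B^{\frac{3}{2}}$)
$\left(E{\left(13 + 4 \cdot 0 \right)} + 2942184\right) - 1313509 = \left(\left(-205 + \left(13 + 4 \cdot 0\right) + \left(13 + 4 \cdot 0\right)^{\frac{3}{2}}\right) + 2942184\right) - 1313509 = \left(\left(-205 + \left(13 + 0\right) + \left(13 + 0\right)^{\frac{3}{2}}\right) + 2942184\right) - 1313509 = \left(\left(-205 + 13 + 13^{\frac{3}{2}}\right) + 2942184\right) - 1313509 = \left(\left(-205 + 13 + 13 \sqrt{13}\right) + 2942184\right) - 1313509 = \left(\left(-192 + 13 \sqrt{13}\right) + 2942184\right) - 1313509 = \left(2941992 + 13 \sqrt{13}\right) - 1313509 = 1628483 + 13 \sqrt{13}$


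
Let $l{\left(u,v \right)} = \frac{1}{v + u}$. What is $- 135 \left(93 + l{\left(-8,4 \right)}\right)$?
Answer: $- \frac{50085}{4} \approx -12521.0$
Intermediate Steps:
$l{\left(u,v \right)} = \frac{1}{u + v}$
$- 135 \left(93 + l{\left(-8,4 \right)}\right) = - 135 \left(93 + \frac{1}{-8 + 4}\right) = - 135 \left(93 + \frac{1}{-4}\right) = - 135 \left(93 - \frac{1}{4}\right) = \left(-135\right) \frac{371}{4} = - \frac{50085}{4}$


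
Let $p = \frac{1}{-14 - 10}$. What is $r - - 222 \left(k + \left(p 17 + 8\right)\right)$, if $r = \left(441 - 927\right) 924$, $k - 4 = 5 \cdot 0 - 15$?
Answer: $- \frac{1799549}{4} \approx -4.4989 \cdot 10^{5}$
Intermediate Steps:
$p = - \frac{1}{24}$ ($p = \frac{1}{-24} = - \frac{1}{24} \approx -0.041667$)
$k = -11$ ($k = 4 + \left(5 \cdot 0 - 15\right) = 4 + \left(0 - 15\right) = 4 - 15 = -11$)
$r = -449064$ ($r = \left(-486\right) 924 = -449064$)
$r - - 222 \left(k + \left(p 17 + 8\right)\right) = -449064 - - 222 \left(-11 + \left(\left(- \frac{1}{24}\right) 17 + 8\right)\right) = -449064 - - 222 \left(-11 + \left(- \frac{17}{24} + 8\right)\right) = -449064 - - 222 \left(-11 + \frac{175}{24}\right) = -449064 - \left(-222\right) \left(- \frac{89}{24}\right) = -449064 - \frac{3293}{4} = - \frac{1799549}{4}$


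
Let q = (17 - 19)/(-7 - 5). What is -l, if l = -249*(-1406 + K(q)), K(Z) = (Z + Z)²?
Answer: -1050199/3 ≈ -3.5007e+5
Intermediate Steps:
q = ⅙ (q = -2/(-12) = -2*(-1/12) = ⅙ ≈ 0.16667)
K(Z) = 4*Z² (K(Z) = (2*Z)² = 4*Z²)
l = 1050199/3 (l = -249*(-1406 + 4*(⅙)²) = -249*(-1406 + 4*(1/36)) = -249*(-1406 + ⅑) = -249*(-12653/9) = 1050199/3 ≈ 3.5007e+5)
-l = -1*1050199/3 = -1050199/3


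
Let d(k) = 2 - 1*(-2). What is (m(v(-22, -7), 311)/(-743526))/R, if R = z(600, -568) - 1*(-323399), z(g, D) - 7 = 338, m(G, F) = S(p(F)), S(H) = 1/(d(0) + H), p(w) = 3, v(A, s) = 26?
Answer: -1/1684984569408 ≈ -5.9348e-13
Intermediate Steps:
d(k) = 4 (d(k) = 2 + 2 = 4)
S(H) = 1/(4 + H)
m(G, F) = ⅐ (m(G, F) = 1/(4 + 3) = 1/7 = ⅐)
z(g, D) = 345 (z(g, D) = 7 + 338 = 345)
R = 323744 (R = 345 - 1*(-323399) = 345 + 323399 = 323744)
(m(v(-22, -7), 311)/(-743526))/R = ((⅐)/(-743526))/323744 = ((⅐)*(-1/743526))*(1/323744) = -1/5204682*1/323744 = -1/1684984569408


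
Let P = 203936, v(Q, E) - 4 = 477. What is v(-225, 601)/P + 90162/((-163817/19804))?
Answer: -364141567428151/33408183712 ≈ -10900.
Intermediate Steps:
v(Q, E) = 481 (v(Q, E) = 4 + 477 = 481)
v(-225, 601)/P + 90162/((-163817/19804)) = 481/203936 + 90162/((-163817/19804)) = 481*(1/203936) + 90162/((-163817*1/19804)) = 481/203936 + 90162/(-163817/19804) = 481/203936 + 90162*(-19804/163817) = 481/203936 - 1785568248/163817 = -364141567428151/33408183712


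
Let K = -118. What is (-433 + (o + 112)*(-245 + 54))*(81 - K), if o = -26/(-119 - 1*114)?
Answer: -1012948009/233 ≈ -4.3474e+6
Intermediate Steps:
o = 26/233 (o = -26/(-119 - 114) = -26/(-233) = -26*(-1/233) = 26/233 ≈ 0.11159)
(-433 + (o + 112)*(-245 + 54))*(81 - K) = (-433 + (26/233 + 112)*(-245 + 54))*(81 - 1*(-118)) = (-433 + (26122/233)*(-191))*(81 + 118) = (-433 - 4989302/233)*199 = -5090191/233*199 = -1012948009/233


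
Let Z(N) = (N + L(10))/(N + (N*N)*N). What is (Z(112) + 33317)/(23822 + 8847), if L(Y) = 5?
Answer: 276992413/271605040 ≈ 1.0198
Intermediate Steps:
Z(N) = (5 + N)/(N + N³) (Z(N) = (N + 5)/(N + (N*N)*N) = (5 + N)/(N + N²*N) = (5 + N)/(N + N³))
(Z(112) + 33317)/(23822 + 8847) = ((5 + 112)/(112 + 112³) + 33317)/(23822 + 8847) = (117/(112 + 1404928) + 33317)/32669 = (117/1405040 + 33317)*(1/32669) = ((1/1405040)*117 + 33317)*(1/32669) = (9/108080 + 33317)*(1/32669) = (3600901369/108080)*(1/32669) = 276992413/271605040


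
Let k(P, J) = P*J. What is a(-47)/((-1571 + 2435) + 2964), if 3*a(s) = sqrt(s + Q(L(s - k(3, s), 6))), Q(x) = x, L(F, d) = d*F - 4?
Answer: sqrt(57)/3828 ≈ 0.0019723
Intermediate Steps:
k(P, J) = J*P
L(F, d) = -4 + F*d (L(F, d) = F*d - 4 = -4 + F*d)
a(s) = sqrt(-4 - 11*s)/3 (a(s) = sqrt(s + (-4 + (s - s*3)*6))/3 = sqrt(s + (-4 + (s - 3*s)*6))/3 = sqrt(s + (-4 - 2*s*6))/3 = sqrt(s + (-4 - 12*s))/3 = sqrt(-4 - 11*s)/3)
a(-47)/((-1571 + 2435) + 2964) = (sqrt(-4 - 11*(-47))/3)/((-1571 + 2435) + 2964) = (sqrt(-4 + 517)/3)/(864 + 2964) = (sqrt(513)/3)/3828 = ((3*sqrt(57))/3)*(1/3828) = sqrt(57)*(1/3828) = sqrt(57)/3828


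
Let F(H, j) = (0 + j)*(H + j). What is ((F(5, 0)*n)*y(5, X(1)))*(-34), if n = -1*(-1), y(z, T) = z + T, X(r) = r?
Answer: 0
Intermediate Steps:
F(H, j) = j*(H + j)
y(z, T) = T + z
n = 1
((F(5, 0)*n)*y(5, X(1)))*(-34) = (((0*(5 + 0))*1)*(1 + 5))*(-34) = (((0*5)*1)*6)*(-34) = ((0*1)*6)*(-34) = (0*6)*(-34) = 0*(-34) = 0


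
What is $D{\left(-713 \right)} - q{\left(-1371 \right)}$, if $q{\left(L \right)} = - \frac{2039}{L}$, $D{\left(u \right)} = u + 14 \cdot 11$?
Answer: $- \frac{768428}{1371} \approx -560.49$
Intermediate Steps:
$D{\left(u \right)} = 154 + u$ ($D{\left(u \right)} = u + 154 = 154 + u$)
$D{\left(-713 \right)} - q{\left(-1371 \right)} = \left(154 - 713\right) - - \frac{2039}{-1371} = -559 - \left(-2039\right) \left(- \frac{1}{1371}\right) = -559 - \frac{2039}{1371} = - \frac{768428}{1371}$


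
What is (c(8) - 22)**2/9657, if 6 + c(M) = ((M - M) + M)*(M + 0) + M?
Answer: 1936/9657 ≈ 0.20048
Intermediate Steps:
c(M) = -6 + M + M**2 (c(M) = -6 + (((M - M) + M)*(M + 0) + M) = -6 + ((0 + M)*M + M) = -6 + (M*M + M) = -6 + (M**2 + M) = -6 + (M + M**2) = -6 + M + M**2)
(c(8) - 22)**2/9657 = ((-6 + 8 + 8**2) - 22)**2/9657 = ((-6 + 8 + 64) - 22)**2*(1/9657) = (66 - 22)**2*(1/9657) = 44**2*(1/9657) = 1936*(1/9657) = 1936/9657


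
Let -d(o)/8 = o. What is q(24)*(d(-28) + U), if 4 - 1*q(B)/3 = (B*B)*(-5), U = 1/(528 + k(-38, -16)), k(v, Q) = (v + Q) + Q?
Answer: 443817318/229 ≈ 1.9381e+6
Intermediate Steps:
k(v, Q) = v + 2*Q (k(v, Q) = (Q + v) + Q = v + 2*Q)
d(o) = -8*o
U = 1/458 (U = 1/(528 + (-38 + 2*(-16))) = 1/(528 + (-38 - 32)) = 1/(528 - 70) = 1/458 ≈ 0.0021834)
q(B) = 12 + 15*B**2 (q(B) = 12 - 3*B*B*(-5) = 12 - 3*B**2*(-5) = 12 - (-15)*B**2 = 12 + 15*B**2)
q(24)*(d(-28) + U) = (12 + 15*24**2)*(-8*(-28) + 1/458) = (12 + 15*576)*(224 + 1/458) = (12 + 8640)*(102593/458) = 8652*(102593/458) = 443817318/229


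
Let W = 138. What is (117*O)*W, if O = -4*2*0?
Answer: 0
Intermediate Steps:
O = 0 (O = -8*0 = 0)
(117*O)*W = (117*0)*138 = 0*138 = 0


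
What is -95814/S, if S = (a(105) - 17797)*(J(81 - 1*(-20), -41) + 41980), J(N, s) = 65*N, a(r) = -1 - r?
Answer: 95814/869101135 ≈ 0.00011024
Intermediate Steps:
S = -869101135 (S = ((-1 - 1*105) - 17797)*(65*(81 - 1*(-20)) + 41980) = ((-1 - 105) - 17797)*(65*(81 + 20) + 41980) = (-106 - 17797)*(65*101 + 41980) = -17903*(6565 + 41980) = -17903*48545 = -869101135)
-95814/S = -95814/(-869101135) = -95814*(-1/869101135) = 95814/869101135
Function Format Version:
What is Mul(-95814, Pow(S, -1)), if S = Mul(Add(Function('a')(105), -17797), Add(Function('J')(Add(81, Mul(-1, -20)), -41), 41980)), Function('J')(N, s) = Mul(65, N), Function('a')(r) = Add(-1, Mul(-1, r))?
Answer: Rational(95814, 869101135) ≈ 0.00011024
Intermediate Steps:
S = -869101135 (S = Mul(Add(Add(-1, Mul(-1, 105)), -17797), Add(Mul(65, Add(81, Mul(-1, -20))), 41980)) = Mul(Add(Add(-1, -105), -17797), Add(Mul(65, Add(81, 20)), 41980)) = Mul(Add(-106, -17797), Add(Mul(65, 101), 41980)) = Mul(-17903, Add(6565, 41980)) = Mul(-17903, 48545) = -869101135)
Mul(-95814, Pow(S, -1)) = Mul(-95814, Pow(-869101135, -1)) = Mul(-95814, Rational(-1, 869101135)) = Rational(95814, 869101135)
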